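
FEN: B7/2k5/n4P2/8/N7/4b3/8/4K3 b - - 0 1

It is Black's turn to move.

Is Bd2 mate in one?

no

After Bd2: white king on e1; in check: yes, from the black bishop on d2.
White has 5 legal replies: Kf2, Ke2, Kxd2, Kf1, Kd1.
In check but a legal move exists → not checkmate.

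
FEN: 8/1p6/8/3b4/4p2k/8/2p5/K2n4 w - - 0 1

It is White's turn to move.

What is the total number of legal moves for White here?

White to move; king on a1.
In check: no.
Legal moves: none.
Count: 0.

0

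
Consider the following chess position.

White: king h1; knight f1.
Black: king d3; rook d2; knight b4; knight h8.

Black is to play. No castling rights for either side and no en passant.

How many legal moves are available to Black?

Black to move; king on d3.
In check: no.
Legal moves: Nf7, Ng6, Nc6, Na6, Nd5, Nc2, Na2, Ke4, Kd4, Kc4, Kc3, Ke2, Kc2, Rh2+, Rg2, Rf2, Re2, Rc2, Rb2, Ra2, Rd1.
Count: 21.

21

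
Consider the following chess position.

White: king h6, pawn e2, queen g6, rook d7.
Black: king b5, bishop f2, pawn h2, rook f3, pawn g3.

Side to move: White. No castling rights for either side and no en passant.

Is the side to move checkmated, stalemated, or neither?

neither

White to move; white king on h6.
In check: no.
Legal moves for White include: Rd8, Rh7, Rg7, Rf7, Re7, Rc7, Rb7+, Ra7, Rd6, Rd5+, Rd4, Rd3, Rd2, Rd1, Kh7, Kg7, Kh5, Kg5, ... (list truncated; more exist).
White has legal moves and is not in check → neither.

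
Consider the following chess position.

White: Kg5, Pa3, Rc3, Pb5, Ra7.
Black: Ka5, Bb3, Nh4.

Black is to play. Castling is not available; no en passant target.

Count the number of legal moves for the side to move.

Black to move; king on a5.
In check: yes, from the white rook on a7.
Legal moves: Kb6, Kxb5.
Count: 2.

2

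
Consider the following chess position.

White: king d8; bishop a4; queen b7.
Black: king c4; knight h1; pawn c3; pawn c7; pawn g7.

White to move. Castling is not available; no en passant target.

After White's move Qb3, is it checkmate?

After Qb3: black king on c4; in check: yes, from the white queen on b3.
Black has 3 legal replies: Kc5, Kd4, Kd3.
In check but a legal move exists → not checkmate.

no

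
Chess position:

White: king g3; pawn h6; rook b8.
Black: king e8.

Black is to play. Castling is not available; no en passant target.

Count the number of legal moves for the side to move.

Black to move; king on e8.
In check: yes, from the white rook on b8.
Legal moves: Kf7, Ke7, Kd7.
Count: 3.

3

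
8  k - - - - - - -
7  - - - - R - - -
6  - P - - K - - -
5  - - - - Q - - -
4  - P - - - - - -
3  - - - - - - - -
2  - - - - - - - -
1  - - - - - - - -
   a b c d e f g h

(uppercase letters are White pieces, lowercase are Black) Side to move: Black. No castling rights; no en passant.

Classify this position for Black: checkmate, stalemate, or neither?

Black to move; black king on a8.
In check: no.
King squares — a7: attacked by Pb6; b7: attacked by Re7; b8: attacked by Qe5.
Legal moves for Black: none.
Not in check and no legal moves → stalemate.

stalemate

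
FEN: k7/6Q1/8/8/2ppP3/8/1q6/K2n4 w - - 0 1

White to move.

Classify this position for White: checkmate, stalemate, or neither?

White to move; white king on a1.
In check: yes, from the black queen on b2.
King squares — b1: attacked by Qb2; a2: attacked by Qb2; b2: attacked by Nd1.
Legal moves for White: none.
In check with no legal moves → checkmate.

checkmate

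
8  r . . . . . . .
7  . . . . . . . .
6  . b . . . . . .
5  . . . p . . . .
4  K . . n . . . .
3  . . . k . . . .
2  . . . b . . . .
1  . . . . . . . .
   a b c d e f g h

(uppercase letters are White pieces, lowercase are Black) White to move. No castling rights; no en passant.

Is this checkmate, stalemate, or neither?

White to move; white king on a4.
In check: yes, from the black rook on a8.
King squares — a3: attacked by Ra8; b3: attacked by Nd4; b4: attacked by Bd2; a5: attacked by Bd2; b5: attacked by Nd4.
Legal moves for White: none.
In check with no legal moves → checkmate.

checkmate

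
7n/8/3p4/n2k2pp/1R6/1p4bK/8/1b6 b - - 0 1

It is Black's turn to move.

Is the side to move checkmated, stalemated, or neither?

neither

Black to move; black king on d5.
In check: no.
Legal moves for Black include: Nf7, Ng6, Ke6, Kc6, Ke5, Kc5, Nb7, Nc6, Nc4, Be5, Bh4, Bf4, Bh2, Bf2, Be1, Bh7, Bg6, Bf5+, ... (list truncated; more exist).
Black has legal moves and is not in check → neither.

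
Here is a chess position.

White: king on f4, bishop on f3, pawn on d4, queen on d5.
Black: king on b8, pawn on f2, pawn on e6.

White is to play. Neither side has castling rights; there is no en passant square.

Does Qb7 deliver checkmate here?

yes

After Qb7: black king on b8; in check: yes, from the white queen on b7.
King squares — a7: attacked by Qb7; b7: attacked by Bf3; c7: attacked by Qb7; a8: attacked by Qb7; c8: attacked by Qb7.
Black has no legal moves → checkmate.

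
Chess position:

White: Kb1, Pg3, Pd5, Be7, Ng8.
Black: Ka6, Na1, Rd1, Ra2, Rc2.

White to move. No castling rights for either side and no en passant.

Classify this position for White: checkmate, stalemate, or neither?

checkmate

White to move; white king on b1.
In check: yes, from the black rook on d1.
King squares — a1: attacked by Rd1; c1: attacked by Rd1; a2: attacked by Rc2; b2: attacked by Ra2; c2: attacked by Na1.
Legal moves for White: none.
In check with no legal moves → checkmate.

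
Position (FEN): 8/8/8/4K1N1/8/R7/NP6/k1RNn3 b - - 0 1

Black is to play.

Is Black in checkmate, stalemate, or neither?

checkmate

Black to move; black king on a1.
In check: yes, from the white rook on c1.
King squares — b1: attacked by Rc1; a2: attacked by Ra3; b2: attacked by Nd1.
Legal moves for Black: none.
In check with no legal moves → checkmate.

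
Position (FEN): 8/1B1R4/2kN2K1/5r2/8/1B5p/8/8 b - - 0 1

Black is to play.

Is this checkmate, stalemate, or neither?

neither

Black to move; black king on c6.
In check: yes, from the white bishop on b7.
Legal moves for Black: Kxd7, Kb6, Kc5.
Black is in check but has 3 legal moves → neither.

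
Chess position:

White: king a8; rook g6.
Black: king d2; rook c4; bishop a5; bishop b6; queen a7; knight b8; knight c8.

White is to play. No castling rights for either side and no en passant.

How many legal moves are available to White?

0

White to move; king on a8.
In check: yes, from the black queen on a7.
Legal moves: none.
Count: 0.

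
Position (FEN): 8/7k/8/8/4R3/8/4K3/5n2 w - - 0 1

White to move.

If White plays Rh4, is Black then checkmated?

After Rh4: black king on h7; in check: yes, from the white rook on h4.
Black has 3 legal replies: Kg8, Kg7, Kg6.
In check but a legal move exists → not checkmate.

no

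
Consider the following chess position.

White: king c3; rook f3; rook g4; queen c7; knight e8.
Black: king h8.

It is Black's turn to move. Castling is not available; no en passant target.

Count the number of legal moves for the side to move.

0

Black to move; king on h8.
In check: no.
Legal moves: none.
Count: 0.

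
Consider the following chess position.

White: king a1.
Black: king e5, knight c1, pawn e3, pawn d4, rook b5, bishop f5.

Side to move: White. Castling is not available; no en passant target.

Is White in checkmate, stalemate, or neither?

stalemate

White to move; white king on a1.
In check: no.
King squares — b1: attacked by Rb5; a2: attacked by Nc1; b2: attacked by Rb5.
Legal moves for White: none.
Not in check and no legal moves → stalemate.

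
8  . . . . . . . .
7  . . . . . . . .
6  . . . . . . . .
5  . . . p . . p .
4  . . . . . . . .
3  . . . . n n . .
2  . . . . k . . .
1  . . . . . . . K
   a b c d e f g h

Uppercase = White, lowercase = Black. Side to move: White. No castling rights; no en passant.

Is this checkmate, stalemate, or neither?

stalemate

White to move; white king on h1.
In check: no.
King squares — g1: attacked by Nf3; g2: attacked by Ne3; h2: attacked by Nf3.
Legal moves for White: none.
Not in check and no legal moves → stalemate.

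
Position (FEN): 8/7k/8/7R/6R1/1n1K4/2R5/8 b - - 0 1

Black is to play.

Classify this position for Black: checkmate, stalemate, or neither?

Black to move; black king on h7.
In check: yes, from the white rook on h5.
King squares — g6: attacked by Rg4; h6: attacked by Rh5; g7: attacked by Rg4; g8: attacked by Rg4; h8: attacked by Rh5.
Legal moves for Black: none.
In check with no legal moves → checkmate.

checkmate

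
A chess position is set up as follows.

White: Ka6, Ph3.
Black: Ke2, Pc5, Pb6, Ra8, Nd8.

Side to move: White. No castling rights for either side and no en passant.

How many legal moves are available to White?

White to move; king on a6.
In check: yes, from the black rook on a8.
Legal moves: Kxb6, Kb5.
Count: 2.

2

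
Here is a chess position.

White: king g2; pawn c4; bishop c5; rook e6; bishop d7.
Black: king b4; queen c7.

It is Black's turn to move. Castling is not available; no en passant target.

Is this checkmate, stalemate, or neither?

Black to move; black king on b4.
In check: yes, from the white bishop on c5.
King squares — a3: attacked by Bc5; b3: available; c3: available; a4: attacked by Bd7; c4: available; a5: available; b5: attacked by Pc4; c5: available.
Legal moves for Black: Kxc5, Ka5, Kxc4, Kc3, Kb3, Qxc5.
Black is in check but has 6 legal moves → neither.

neither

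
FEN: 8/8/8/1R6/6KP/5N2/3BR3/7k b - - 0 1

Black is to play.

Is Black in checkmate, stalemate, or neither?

Black to move; black king on h1.
In check: no.
King squares — g1: attacked by Nf3; g2: attacked by Re2; h2: attacked by Re2.
Legal moves for Black: none.
Not in check and no legal moves → stalemate.

stalemate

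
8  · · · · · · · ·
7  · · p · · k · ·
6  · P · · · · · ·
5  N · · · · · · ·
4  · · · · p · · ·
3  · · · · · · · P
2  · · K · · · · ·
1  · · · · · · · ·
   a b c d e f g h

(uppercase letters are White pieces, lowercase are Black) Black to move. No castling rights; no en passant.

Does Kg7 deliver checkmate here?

no

After Kg7: white king on c2; in check: no.
White is not in check, so this cannot be checkmate.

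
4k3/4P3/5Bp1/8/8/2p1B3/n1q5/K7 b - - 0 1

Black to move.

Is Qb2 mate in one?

yes

After Qb2: white king on a1; in check: yes, from the black queen on b2.
King squares — b1: attacked by Qb2; a2: attacked by Qb2; b2: attacked by Pc3.
White has no legal moves → checkmate.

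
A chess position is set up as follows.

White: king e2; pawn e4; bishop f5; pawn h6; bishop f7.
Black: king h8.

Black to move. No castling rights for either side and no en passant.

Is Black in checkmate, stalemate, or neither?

stalemate

Black to move; black king on h8.
In check: no.
King squares — g7: attacked by Ph6; h7: attacked by Bf5; g8: attacked by Bf7.
Legal moves for Black: none.
Not in check and no legal moves → stalemate.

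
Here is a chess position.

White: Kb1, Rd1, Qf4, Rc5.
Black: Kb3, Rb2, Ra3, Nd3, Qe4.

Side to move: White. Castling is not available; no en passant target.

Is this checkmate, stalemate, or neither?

checkmate

White to move; white king on b1.
In check: yes, from the black rook on b2.
King squares — a1: attacked by Ra3; c1: attacked by Nd3; a2: attacked by Rb2; b2: attacked by Kb3; c2: attacked by Rb2.
Legal moves for White: none.
In check with no legal moves → checkmate.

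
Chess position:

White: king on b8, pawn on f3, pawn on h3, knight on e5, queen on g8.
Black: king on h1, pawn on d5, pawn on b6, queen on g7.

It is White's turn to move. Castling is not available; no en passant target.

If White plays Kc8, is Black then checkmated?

After Kc8: black king on h1; in check: no.
Black is not in check, so this cannot be checkmate.

no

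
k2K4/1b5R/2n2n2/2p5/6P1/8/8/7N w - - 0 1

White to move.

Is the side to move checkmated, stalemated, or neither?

neither

White to move; white king on d8.
In check: yes, from the black knight on c6.
King squares — c7: available; d7: attacked by Nf6; e7: attacked by Nc6; c8: attacked by Bb7; e8: attacked by Nf6.
Legal moves for White: Kc7.
White is in check but has 1 legal move → neither.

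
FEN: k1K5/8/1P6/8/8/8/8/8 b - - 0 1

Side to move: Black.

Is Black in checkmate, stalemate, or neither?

Black to move; black king on a8.
In check: no.
King squares — a7: attacked by Pb6; b7: attacked by Kc8; b8: attacked by Kc8.
Legal moves for Black: none.
Not in check and no legal moves → stalemate.

stalemate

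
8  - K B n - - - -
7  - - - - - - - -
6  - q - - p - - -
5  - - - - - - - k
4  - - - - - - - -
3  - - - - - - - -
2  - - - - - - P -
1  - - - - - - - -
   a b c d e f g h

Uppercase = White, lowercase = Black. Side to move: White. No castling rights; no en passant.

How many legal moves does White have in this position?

White to move; king on b8.
In check: yes, from the black queen on b6.
Legal moves: Ka8, Bb7.
Count: 2.

2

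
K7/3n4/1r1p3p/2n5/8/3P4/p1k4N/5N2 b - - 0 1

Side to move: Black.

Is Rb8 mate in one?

After Rb8: white king on a8; in check: yes, from the black rook on b8.
White has 1 legal reply: Ka7.
In check but a legal move exists → not checkmate.

no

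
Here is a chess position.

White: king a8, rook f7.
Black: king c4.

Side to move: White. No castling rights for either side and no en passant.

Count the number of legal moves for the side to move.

17

White to move; king on a8.
In check: no.
Legal moves: Kb8, Kb7, Ka7, Rf8, Rh7, Rg7, Re7, Rd7, Rc7+, Rb7, Ra7, Rf6, Rf5, Rf4+, Rf3, Rf2, Rf1.
Count: 17.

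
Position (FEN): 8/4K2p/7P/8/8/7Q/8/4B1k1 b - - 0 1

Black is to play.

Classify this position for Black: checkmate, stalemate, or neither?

stalemate

Black to move; black king on g1.
In check: no.
King squares — f1: attacked by Qh3; h1: attacked by Qh3; f2: attacked by Be1; g2: attacked by Qh3; h2: attacked by Qh3.
Legal moves for Black: none.
Not in check and no legal moves → stalemate.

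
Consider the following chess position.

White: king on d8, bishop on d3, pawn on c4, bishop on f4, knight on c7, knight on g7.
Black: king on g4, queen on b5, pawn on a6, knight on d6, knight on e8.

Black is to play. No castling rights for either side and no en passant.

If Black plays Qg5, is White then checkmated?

After Qg5: white king on d8; in check: yes, from the black queen on g5.
White has 2 legal replies: Kd7, Bxg5.
In check but a legal move exists → not checkmate.

no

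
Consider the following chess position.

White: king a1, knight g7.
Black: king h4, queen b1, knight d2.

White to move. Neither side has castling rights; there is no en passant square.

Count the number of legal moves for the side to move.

White to move; king on a1.
In check: yes, from the black queen on b1.
Legal moves: none.
Count: 0.

0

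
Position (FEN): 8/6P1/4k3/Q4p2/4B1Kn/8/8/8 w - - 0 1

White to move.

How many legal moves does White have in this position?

White to move; king on g4.
In check: yes, from the black pawn on f5.
Legal moves: Kh5, Kg5, Kxh4, Kf4, Kh3, Kg3, Qxf5+, Bxf5+.
Count: 8.

8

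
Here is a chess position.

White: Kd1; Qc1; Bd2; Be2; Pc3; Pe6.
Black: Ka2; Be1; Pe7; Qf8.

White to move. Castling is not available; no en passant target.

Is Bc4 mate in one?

After Bc4: black king on a2; in check: yes, from the white bishop on c4.
King squares — a1: attacked by Qc1; b1: attacked by Qc1; b2: attacked by Qc1; a3: attacked by Qc1; b3: attacked by Bc4.
Black has no legal moves → checkmate.

yes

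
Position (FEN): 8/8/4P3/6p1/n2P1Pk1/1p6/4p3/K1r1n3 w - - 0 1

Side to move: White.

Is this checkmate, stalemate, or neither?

checkmate

White to move; white king on a1.
In check: yes, from the black rook on c1.
King squares — b1: attacked by Rc1; a2: attacked by Pb3; b2: attacked by Na4.
Legal moves for White: none.
In check with no legal moves → checkmate.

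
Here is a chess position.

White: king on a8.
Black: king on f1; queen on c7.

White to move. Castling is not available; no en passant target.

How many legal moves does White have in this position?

0

White to move; king on a8.
In check: no.
Legal moves: none.
Count: 0.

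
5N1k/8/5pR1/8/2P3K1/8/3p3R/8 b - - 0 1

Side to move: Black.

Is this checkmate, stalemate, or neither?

Black to move; black king on h8.
In check: yes, from the white rook on h2.
King squares — g7: attacked by Rg6; h7: attacked by Rh2; g8: attacked by Rg6.
Legal moves for Black: none.
In check with no legal moves → checkmate.

checkmate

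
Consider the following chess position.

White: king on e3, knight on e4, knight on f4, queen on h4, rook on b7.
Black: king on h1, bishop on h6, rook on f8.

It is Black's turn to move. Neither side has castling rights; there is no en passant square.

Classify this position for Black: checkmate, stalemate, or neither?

neither

Black to move; black king on h1.
In check: yes, from the white queen on h4.
Legal moves for Black: Kg1.
Black is in check but has 1 legal move → neither.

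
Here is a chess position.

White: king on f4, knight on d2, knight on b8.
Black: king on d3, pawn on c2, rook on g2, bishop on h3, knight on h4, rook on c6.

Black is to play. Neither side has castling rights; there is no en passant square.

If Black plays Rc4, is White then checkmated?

After Rc4: white king on f4; in check: yes, from the black rook on c4.
White has 3 legal replies: Ke5, Ne4, Nxc4.
In check but a legal move exists → not checkmate.

no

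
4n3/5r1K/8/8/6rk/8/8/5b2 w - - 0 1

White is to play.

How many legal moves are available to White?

White to move; king on h7.
In check: yes, from the black rook on f7.
Legal moves: Kh8, Kh6.
Count: 2.

2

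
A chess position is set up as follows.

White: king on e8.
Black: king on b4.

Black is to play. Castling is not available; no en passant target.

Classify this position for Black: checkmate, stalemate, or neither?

Black to move; black king on b4.
In check: no.
Legal moves for Black: Kc5, Kb5, Ka5, Kc4, Ka4, Kc3, Kb3, Ka3.
Black has 8 legal moves and is not in check → neither.

neither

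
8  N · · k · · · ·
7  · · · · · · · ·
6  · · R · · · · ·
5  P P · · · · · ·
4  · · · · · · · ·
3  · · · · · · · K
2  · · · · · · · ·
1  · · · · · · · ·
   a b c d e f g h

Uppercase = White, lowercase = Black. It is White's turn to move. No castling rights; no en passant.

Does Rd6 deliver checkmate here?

no

After Rd6: black king on d8; in check: yes, from the white rook on d6.
Black has 3 legal replies: Ke8, Kc8, Ke7.
In check but a legal move exists → not checkmate.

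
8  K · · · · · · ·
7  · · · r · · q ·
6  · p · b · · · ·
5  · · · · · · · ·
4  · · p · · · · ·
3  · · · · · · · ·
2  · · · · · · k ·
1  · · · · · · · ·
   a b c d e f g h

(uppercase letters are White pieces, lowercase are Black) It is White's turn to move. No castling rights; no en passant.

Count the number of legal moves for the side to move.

White to move; king on a8.
In check: no.
Legal moves: none.
Count: 0.

0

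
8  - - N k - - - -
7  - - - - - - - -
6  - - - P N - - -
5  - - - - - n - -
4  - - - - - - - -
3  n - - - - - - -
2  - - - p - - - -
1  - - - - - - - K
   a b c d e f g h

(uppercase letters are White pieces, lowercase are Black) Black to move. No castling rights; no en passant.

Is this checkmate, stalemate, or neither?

neither

Black to move; black king on d8.
In check: yes, from the white knight on e6.
Legal moves for Black: Ke8, Kxc8, Kd7.
Black is in check but has 3 legal moves → neither.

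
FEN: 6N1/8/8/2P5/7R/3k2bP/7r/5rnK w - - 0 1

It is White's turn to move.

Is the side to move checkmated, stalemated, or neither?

checkmate

White to move; white king on h1.
In check: yes, from the black rook on h2.
King squares — g1: attacked by Rf1; g2: attacked by Rh2; h2: attacked by Bg3.
Legal moves for White: none.
In check with no legal moves → checkmate.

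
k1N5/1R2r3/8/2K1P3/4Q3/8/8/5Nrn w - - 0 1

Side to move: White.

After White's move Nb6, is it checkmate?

After Nb6: black king on a8; in check: yes, from the white knight on b6.
King squares — a7: attacked by Rb7; b7: attacked by Qe4; b8: attacked by Rb7.
Black has no legal moves → checkmate.

yes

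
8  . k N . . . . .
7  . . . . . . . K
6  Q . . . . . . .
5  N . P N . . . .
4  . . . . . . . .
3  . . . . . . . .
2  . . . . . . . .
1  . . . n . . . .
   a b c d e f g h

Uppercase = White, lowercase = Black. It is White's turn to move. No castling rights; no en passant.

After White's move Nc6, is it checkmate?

yes

After Nc6: black king on b8; in check: yes, from the white knight on c6.
King squares — a7: attacked by Qa6; b7: attacked by Qa6; c7: attacked by Nd5; a8: attacked by Qa6; c8: attacked by Qa6.
Black has no legal moves → checkmate.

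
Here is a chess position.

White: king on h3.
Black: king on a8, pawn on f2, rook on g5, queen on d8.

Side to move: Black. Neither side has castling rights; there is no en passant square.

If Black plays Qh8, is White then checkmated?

yes

After Qh8: white king on h3; in check: yes, from the black queen on h8.
King squares — g2: attacked by Rg5; h2: attacked by Qh8; g3: attacked by Rg5; g4: attacked by Rg5; h4: attacked by Qh8.
White has no legal moves → checkmate.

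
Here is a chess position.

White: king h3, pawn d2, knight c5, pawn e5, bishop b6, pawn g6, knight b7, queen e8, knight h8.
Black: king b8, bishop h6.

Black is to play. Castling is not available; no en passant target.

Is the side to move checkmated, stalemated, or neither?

checkmate

Black to move; black king on b8.
In check: yes, from the white queen on e8.
King squares — a7: attacked by Bb6; b7: attacked by Nc5; c7: attacked by Bb6; a8: attacked by Qe8; c8: attacked by Qe8.
Legal moves for Black: none.
In check with no legal moves → checkmate.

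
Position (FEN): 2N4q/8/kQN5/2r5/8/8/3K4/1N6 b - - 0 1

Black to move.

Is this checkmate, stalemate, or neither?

checkmate

Black to move; black king on a6.
In check: yes, from the white queen on b6.
King squares — a5: attacked by Qb6; b5: attacked by Qb6; b6: attacked by Nc8; a7: attacked by Qb6; b7: attacked by Qb6.
Legal moves for Black: none.
In check with no legal moves → checkmate.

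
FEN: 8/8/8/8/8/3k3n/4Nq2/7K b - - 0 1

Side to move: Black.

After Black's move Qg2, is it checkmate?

no

After Qg2: white king on h1; in check: yes, from the black queen on g2.
White has 1 legal reply: Kxg2.
In check but a legal move exists → not checkmate.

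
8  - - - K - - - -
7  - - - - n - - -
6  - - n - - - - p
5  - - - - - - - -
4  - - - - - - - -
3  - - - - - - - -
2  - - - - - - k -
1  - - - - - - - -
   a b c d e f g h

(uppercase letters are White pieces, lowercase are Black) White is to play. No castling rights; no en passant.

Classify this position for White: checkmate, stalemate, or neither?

neither

White to move; white king on d8.
In check: yes, from the black knight on c6.
King squares — c7: available; d7: available; e7: attacked by Nc6; c8: attacked by Ne7; e8: available.
Legal moves for White: Ke8, Kd7, Kc7.
White is in check but has 3 legal moves → neither.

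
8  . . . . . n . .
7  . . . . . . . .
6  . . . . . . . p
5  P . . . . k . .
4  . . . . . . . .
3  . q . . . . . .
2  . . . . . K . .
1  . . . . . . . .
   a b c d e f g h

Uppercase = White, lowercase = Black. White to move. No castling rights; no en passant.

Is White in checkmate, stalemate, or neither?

White to move; white king on f2.
In check: no.
Legal moves for White: Kg2, Ke2, Kg1, Kf1, Ke1, a6.
White has 6 legal moves and is not in check → neither.

neither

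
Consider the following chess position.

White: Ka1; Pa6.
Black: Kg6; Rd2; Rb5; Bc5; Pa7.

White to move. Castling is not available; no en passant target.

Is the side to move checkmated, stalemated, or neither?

White to move; white king on a1.
In check: no.
King squares — b1: attacked by Rb5; a2: attacked by Rd2; b2: attacked by Rd2.
Legal moves for White: none.
Not in check and no legal moves → stalemate.

stalemate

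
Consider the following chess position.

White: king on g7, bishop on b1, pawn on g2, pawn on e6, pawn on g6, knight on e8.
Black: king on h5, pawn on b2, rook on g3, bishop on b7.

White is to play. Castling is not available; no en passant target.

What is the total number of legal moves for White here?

15

White to move; king on g7.
In check: no.
Legal moves: Nc7, Nf6+, Nd6, Kh8, Kg8, Kf8, Kh7, Kf7, Kf6, Bf5, Be4, Bd3, Bc2, Ba2, e7.
Count: 15.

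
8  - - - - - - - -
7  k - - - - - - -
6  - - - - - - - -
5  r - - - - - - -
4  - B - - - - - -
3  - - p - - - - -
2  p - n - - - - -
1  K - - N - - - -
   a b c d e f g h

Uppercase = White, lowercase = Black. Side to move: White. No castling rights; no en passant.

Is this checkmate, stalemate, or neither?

White to move; white king on a1.
In check: yes, from the black knight on c2.
King squares — b1: attacked by Pa2; a2: attacked by Ra5; b2: attacked by Pc3.
Legal moves for White: none.
In check with no legal moves → checkmate.

checkmate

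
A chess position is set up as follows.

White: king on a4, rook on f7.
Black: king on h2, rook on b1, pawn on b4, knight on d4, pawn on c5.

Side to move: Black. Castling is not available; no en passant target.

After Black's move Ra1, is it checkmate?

yes

After Ra1: white king on a4; in check: yes, from the black rook on a1.
King squares — a3: attacked by Ra1; b3: attacked by Nd4; b4: attacked by Pc5; a5: attacked by Ra1; b5: attacked by Nd4.
White has no legal moves → checkmate.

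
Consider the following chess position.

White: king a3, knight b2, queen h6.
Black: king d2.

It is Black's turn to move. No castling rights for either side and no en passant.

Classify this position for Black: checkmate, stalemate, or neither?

Black to move; black king on d2.
In check: yes, from the white queen on h6.
Legal moves for Black: Kc3, Ke2, Kc2, Ke1.
Black is in check but has 4 legal moves → neither.

neither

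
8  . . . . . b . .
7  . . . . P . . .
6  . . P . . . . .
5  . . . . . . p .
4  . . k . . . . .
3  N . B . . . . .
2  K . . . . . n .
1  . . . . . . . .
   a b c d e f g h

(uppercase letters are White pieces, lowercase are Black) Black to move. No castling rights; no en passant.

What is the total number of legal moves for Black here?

Black to move; king on c4.
In check: yes, from the white knight on a3.
Legal moves: Kd5, Kc5, Kd3, Kxc3.
Count: 4.

4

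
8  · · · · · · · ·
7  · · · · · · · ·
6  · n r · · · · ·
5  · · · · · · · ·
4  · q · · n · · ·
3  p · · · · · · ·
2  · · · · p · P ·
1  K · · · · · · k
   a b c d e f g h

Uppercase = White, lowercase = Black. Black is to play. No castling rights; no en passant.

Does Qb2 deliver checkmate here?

yes

After Qb2: white king on a1; in check: yes, from the black queen on b2.
King squares — b1: attacked by Qb2; a2: attacked by Qb2; b2: attacked by Pa3.
White has no legal moves → checkmate.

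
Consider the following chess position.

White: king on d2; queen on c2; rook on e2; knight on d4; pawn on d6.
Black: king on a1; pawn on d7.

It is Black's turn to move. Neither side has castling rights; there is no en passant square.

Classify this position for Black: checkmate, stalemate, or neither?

stalemate

Black to move; black king on a1.
In check: no.
King squares — b1: attacked by Qc2; a2: attacked by Qc2; b2: attacked by Qc2.
Legal moves for Black: none.
Not in check and no legal moves → stalemate.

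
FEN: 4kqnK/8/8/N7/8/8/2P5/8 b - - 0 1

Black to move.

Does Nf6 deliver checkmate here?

After Nf6: white king on h8; in check: yes, from the black queen on f8.
King squares — g7: attacked by Qf8; h7: attacked by Nf6; g8: attacked by Nf6.
White has no legal moves → checkmate.

yes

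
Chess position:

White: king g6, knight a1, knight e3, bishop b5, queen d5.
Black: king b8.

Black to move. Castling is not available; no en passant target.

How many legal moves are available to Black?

3

Black to move; king on b8.
In check: no.
Legal moves: Kc8, Kc7, Ka7.
Count: 3.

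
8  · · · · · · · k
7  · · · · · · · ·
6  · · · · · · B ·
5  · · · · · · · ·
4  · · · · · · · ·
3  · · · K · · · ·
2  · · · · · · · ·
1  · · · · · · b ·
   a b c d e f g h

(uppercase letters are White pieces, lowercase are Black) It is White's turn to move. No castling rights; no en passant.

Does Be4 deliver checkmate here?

After Be4: black king on h8; in check: no.
Black is not in check, so this cannot be checkmate.

no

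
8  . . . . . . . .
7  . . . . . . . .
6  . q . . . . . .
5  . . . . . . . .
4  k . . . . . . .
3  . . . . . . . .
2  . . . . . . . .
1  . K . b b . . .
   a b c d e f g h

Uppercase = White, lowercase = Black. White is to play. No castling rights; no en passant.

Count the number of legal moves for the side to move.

White to move; king on b1.
In check: yes, from the black queen on b6.
Legal moves: Ka2, Kc1, Ka1.
Count: 3.

3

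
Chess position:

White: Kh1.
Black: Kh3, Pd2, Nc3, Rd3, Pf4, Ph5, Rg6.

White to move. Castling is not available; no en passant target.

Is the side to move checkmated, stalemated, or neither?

stalemate

White to move; white king on h1.
In check: no.
King squares — g1: attacked by Rg6; g2: attacked by Kh3; h2: attacked by Kh3.
Legal moves for White: none.
Not in check and no legal moves → stalemate.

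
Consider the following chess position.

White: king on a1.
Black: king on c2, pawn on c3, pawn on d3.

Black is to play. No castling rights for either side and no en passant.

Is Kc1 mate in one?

After Kc1: white king on a1; in check: no.
White is not in check, so this cannot be checkmate.

no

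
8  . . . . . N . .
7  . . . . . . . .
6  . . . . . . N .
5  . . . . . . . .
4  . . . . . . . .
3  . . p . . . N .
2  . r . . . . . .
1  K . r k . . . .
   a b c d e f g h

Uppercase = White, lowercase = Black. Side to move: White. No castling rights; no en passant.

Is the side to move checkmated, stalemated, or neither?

checkmate

White to move; white king on a1.
In check: yes, from the black rook on c1.
King squares — b1: attacked by Rc1; a2: attacked by Rb2; b2: attacked by Pc3.
Legal moves for White: none.
In check with no legal moves → checkmate.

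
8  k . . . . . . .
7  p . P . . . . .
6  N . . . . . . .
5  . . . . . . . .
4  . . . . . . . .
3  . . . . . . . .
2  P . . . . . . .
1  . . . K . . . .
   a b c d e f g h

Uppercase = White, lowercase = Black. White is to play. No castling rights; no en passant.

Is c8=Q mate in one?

After c8=Q: black king on a8; in check: yes, from the white queen on c8.
King squares — a7: own pawn; b7: attacked by Qc8; b8: attacked by Na6.
Black has no legal moves → checkmate.

yes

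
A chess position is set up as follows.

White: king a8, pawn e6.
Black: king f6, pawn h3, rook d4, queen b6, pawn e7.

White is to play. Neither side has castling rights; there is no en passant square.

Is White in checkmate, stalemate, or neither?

stalemate

White to move; white king on a8.
In check: no.
King squares — a7: attacked by Qb6; b7: attacked by Qb6; b8: attacked by Qb6.
Legal moves for White: none.
Not in check and no legal moves → stalemate.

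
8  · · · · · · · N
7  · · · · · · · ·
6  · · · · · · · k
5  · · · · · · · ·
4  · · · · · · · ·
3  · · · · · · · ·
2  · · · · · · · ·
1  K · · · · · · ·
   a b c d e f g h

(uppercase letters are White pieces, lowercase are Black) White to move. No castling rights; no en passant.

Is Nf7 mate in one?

no

After Nf7: black king on h6; in check: yes, from the white knight on f7.
Black has 4 legal replies: Kh7, Kg7, Kg6, Kh5.
In check but a legal move exists → not checkmate.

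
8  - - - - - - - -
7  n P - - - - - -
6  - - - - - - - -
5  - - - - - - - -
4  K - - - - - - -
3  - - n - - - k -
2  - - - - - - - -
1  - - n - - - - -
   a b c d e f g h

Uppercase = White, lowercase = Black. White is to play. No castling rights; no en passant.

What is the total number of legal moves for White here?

3

White to move; king on a4.
In check: yes, from the black knight on c3.
Legal moves: Ka5, Kb4, Ka3.
Count: 3.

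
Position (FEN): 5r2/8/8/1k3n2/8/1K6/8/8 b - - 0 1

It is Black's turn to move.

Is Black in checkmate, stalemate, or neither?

neither

Black to move; black king on b5.
In check: no.
Legal moves for Black include: Rh8, Rg8, Re8, Rd8, Rc8, Rb8, Ra8, Rf7, Rf6, Ng7, Ne7, Nh6, Nd6, Nh4, Nd4+, Ng3, Ne3, Kc6, ... (list truncated; more exist).
Black has legal moves and is not in check → neither.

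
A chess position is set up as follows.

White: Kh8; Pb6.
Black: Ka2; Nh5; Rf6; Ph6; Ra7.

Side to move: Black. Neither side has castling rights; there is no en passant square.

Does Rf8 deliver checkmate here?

After Rf8: white king on h8; in check: yes, from the black rook on f8.
King squares — g7: attacked by Nh5; h7: attacked by Ra7; g8: attacked by Rf8.
White has no legal moves → checkmate.

yes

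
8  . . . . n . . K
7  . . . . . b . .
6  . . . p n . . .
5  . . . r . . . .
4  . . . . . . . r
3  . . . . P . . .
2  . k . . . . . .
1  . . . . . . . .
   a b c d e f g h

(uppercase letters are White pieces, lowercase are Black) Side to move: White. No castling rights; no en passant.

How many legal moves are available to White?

White to move; king on h8.
In check: yes, from the black rook on h4.
Legal moves: none.
Count: 0.

0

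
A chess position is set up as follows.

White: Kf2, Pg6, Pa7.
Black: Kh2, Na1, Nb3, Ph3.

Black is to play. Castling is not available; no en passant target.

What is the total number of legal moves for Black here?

7

Black to move; king on h2.
In check: no.
Legal moves: Nc5, Na5, Nd4, Nd2, Nc1, Kh1, Nc2.
Count: 7.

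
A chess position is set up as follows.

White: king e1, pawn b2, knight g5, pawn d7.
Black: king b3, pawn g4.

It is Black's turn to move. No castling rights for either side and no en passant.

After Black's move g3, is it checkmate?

After g3: white king on e1; in check: no.
White is not in check, so this cannot be checkmate.

no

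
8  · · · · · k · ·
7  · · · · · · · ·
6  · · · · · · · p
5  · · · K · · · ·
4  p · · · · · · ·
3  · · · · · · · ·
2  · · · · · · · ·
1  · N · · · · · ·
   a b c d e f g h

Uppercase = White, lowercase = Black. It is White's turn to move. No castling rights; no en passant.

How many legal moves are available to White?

White to move; king on d5.
In check: no.
Legal moves: Ke6, Kd6, Kc6, Ke5, Kc5, Ke4, Kd4, Kc4, Nc3, Na3, Nd2.
Count: 11.

11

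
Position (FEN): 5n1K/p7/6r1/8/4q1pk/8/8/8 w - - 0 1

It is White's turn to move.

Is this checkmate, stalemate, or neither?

White to move; white king on h8.
In check: no.
King squares — g7: attacked by Rg6; h7: attacked by Nf8; g8: attacked by Rg6.
Legal moves for White: none.
Not in check and no legal moves → stalemate.

stalemate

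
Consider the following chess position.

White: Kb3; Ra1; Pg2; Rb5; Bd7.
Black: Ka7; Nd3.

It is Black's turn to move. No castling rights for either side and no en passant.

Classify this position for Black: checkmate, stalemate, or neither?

Black to move; black king on a7.
In check: yes, from the white rook on a1.
King squares — a6: attacked by Ra1; b6: attacked by Rb5; b7: attacked by Rb5; a8: attacked by Ra1; b8: attacked by Rb5.
Legal moves for Black: none.
In check with no legal moves → checkmate.

checkmate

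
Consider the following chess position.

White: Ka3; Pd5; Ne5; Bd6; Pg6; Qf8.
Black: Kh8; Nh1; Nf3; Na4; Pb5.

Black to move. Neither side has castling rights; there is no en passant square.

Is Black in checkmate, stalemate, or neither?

checkmate

Black to move; black king on h8.
In check: yes, from the white queen on f8.
King squares — g7: attacked by Qf8; h7: attacked by Pg6; g8: attacked by Qf8.
Legal moves for Black: none.
In check with no legal moves → checkmate.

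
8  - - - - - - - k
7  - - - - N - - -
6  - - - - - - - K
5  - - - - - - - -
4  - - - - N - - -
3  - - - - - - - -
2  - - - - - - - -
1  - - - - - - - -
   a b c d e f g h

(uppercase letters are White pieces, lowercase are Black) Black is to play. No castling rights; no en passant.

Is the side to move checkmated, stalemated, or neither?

stalemate

Black to move; black king on h8.
In check: no.
King squares — g7: attacked by Kh6; h7: attacked by Kh6; g8: attacked by Ne7.
Legal moves for Black: none.
Not in check and no legal moves → stalemate.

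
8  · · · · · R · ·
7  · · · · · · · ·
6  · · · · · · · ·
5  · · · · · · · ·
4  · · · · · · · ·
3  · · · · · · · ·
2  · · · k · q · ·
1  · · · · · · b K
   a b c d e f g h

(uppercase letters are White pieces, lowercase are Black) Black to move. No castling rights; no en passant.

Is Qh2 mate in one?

After Qh2: white king on h1; in check: yes, from the black queen on h2.
King squares — g1: attacked by Qh2; g2: attacked by Qh2; h2: attacked by Bg1.
White has no legal moves → checkmate.

yes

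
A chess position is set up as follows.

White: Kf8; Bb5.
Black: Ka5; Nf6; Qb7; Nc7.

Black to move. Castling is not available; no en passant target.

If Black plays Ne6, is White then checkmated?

yes

After Ne6: white king on f8; in check: yes, from the black knight on e6.
King squares — e7: attacked by Qb7; f7: attacked by Qb7; g7: attacked by Ne6; e8: attacked by Nf6; g8: attacked by Nf6.
White has no legal moves → checkmate.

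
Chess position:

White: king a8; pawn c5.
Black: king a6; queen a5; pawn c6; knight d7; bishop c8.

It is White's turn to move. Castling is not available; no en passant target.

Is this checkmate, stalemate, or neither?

White to move; white king on a8.
In check: no.
King squares — a7: attacked by Ka6; b7: attacked by Ka6; b8: attacked by Nd7.
Legal moves for White: none.
Not in check and no legal moves → stalemate.

stalemate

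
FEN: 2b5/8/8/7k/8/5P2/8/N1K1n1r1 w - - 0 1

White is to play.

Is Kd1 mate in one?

no

After Kd1: black king on h5; in check: no.
Black is not in check, so this cannot be checkmate.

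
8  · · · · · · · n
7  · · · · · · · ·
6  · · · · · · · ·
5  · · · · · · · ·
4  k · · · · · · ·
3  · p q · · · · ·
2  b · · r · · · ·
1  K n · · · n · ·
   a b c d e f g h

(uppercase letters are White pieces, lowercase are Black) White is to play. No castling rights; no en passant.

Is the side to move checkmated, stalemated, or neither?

White to move; white king on a1.
In check: yes, from the black queen on c3.
King squares — b1: attacked by Ba2; a2: attacked by Rd2; b2: attacked by Rd2.
Legal moves for White: none.
In check with no legal moves → checkmate.

checkmate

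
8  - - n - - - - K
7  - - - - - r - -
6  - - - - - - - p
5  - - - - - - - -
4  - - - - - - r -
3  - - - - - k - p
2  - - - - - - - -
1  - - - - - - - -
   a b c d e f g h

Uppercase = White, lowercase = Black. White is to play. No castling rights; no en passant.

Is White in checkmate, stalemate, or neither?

stalemate

White to move; white king on h8.
In check: no.
King squares — g7: attacked by Rg4; h7: attacked by Rf7; g8: attacked by Rg4.
Legal moves for White: none.
Not in check and no legal moves → stalemate.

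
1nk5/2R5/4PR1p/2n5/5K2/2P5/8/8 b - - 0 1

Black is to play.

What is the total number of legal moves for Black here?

2

Black to move; king on c8.
In check: yes, from the white rook on c7.
Legal moves: Kd8, Kxc7.
Count: 2.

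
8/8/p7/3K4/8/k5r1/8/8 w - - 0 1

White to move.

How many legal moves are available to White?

8

White to move; king on d5.
In check: no.
Legal moves: Ke6, Kd6, Kc6, Ke5, Kc5, Ke4, Kd4, Kc4.
Count: 8.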